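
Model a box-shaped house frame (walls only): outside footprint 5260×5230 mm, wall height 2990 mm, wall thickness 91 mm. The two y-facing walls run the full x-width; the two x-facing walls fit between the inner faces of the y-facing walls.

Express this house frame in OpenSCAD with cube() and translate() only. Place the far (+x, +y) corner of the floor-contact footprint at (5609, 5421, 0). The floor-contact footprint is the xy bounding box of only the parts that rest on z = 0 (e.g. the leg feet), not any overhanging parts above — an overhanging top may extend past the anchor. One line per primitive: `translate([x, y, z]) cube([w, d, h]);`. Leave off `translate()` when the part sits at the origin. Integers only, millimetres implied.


translate([349, 191, 0]) cube([5260, 91, 2990]);
translate([349, 5330, 0]) cube([5260, 91, 2990]);
translate([349, 282, 0]) cube([91, 5048, 2990]);
translate([5518, 282, 0]) cube([91, 5048, 2990]);


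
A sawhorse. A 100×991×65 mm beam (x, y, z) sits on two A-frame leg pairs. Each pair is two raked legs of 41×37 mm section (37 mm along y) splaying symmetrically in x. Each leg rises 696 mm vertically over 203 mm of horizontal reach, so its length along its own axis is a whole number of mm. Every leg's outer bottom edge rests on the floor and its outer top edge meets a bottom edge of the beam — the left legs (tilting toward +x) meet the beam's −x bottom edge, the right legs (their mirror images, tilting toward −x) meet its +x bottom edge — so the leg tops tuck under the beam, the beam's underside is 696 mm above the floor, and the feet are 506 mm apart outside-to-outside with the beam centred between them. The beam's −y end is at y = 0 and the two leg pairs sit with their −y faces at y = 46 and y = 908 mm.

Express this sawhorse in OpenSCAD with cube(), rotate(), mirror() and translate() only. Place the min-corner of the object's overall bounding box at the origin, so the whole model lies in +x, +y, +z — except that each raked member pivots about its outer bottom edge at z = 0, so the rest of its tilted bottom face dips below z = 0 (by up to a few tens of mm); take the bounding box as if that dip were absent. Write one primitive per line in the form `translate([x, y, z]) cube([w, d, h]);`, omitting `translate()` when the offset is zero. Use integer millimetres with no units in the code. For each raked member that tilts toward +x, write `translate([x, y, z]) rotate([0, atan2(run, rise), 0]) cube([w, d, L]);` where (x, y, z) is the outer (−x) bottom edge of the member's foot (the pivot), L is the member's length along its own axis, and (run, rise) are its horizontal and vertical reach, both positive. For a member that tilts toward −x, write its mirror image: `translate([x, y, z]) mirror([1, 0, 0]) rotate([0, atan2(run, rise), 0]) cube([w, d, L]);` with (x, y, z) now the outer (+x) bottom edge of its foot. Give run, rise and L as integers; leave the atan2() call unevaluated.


translate([203, 0, 696]) cube([100, 991, 65]);
translate([0, 46, 0]) rotate([0, atan2(203, 696), 0]) cube([41, 37, 725]);
translate([506, 46, 0]) mirror([1, 0, 0]) rotate([0, atan2(203, 696), 0]) cube([41, 37, 725]);
translate([0, 908, 0]) rotate([0, atan2(203, 696), 0]) cube([41, 37, 725]);
translate([506, 908, 0]) mirror([1, 0, 0]) rotate([0, atan2(203, 696), 0]) cube([41, 37, 725]);


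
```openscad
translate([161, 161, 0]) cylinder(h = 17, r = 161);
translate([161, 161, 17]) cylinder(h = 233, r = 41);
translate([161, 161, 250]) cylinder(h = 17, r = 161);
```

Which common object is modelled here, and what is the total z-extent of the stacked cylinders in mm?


A spool. The overall height is 267 mm.

Three coaxial cylinders, large–small–large — a spool. Two 17 mm flanges and a 233 mm core give 17 + 233 + 17 = 267 mm.


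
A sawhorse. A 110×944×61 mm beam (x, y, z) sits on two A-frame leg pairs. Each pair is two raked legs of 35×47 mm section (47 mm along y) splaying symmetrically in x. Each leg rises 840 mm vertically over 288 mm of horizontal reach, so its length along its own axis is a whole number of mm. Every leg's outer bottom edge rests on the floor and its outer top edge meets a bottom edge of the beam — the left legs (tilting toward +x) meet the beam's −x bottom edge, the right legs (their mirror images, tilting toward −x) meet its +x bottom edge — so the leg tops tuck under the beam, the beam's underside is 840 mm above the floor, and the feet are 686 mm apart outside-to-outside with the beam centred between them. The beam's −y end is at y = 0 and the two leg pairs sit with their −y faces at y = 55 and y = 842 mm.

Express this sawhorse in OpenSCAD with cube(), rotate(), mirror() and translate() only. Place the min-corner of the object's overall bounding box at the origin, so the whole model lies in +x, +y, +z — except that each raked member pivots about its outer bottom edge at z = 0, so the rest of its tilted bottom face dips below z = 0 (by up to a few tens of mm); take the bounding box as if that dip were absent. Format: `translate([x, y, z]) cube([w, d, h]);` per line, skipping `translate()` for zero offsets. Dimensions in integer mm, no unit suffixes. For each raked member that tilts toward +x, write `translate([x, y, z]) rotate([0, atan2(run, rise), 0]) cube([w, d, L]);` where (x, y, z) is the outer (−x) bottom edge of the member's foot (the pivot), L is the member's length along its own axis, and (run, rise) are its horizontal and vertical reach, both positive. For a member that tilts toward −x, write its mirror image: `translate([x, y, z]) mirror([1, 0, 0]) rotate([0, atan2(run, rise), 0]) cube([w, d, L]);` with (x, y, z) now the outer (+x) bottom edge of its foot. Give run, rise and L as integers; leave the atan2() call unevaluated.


translate([288, 0, 840]) cube([110, 944, 61]);
translate([0, 55, 0]) rotate([0, atan2(288, 840), 0]) cube([35, 47, 888]);
translate([686, 55, 0]) mirror([1, 0, 0]) rotate([0, atan2(288, 840), 0]) cube([35, 47, 888]);
translate([0, 842, 0]) rotate([0, atan2(288, 840), 0]) cube([35, 47, 888]);
translate([686, 842, 0]) mirror([1, 0, 0]) rotate([0, atan2(288, 840), 0]) cube([35, 47, 888]);


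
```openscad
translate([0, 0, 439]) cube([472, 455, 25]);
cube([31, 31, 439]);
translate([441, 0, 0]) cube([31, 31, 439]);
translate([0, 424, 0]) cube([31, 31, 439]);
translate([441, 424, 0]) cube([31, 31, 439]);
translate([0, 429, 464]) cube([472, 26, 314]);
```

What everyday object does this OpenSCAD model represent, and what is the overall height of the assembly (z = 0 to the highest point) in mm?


A chair. The overall height is 778 mm.

A slab on four corner posts with a tall panel at the back — a chair. The seat slab sits at z = 439 with thickness 25, and the 314 mm backrest starts at the seat top, so the overall height is 439 + 25 + 314 = 778 mm.


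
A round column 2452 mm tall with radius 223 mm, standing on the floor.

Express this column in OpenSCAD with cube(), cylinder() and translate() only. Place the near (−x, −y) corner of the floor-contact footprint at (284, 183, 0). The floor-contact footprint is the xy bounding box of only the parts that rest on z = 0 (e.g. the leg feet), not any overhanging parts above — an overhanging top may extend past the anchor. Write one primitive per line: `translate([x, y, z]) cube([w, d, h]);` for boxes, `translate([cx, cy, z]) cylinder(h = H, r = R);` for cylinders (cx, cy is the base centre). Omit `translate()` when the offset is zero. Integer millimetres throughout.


translate([507, 406, 0]) cylinder(h = 2452, r = 223);


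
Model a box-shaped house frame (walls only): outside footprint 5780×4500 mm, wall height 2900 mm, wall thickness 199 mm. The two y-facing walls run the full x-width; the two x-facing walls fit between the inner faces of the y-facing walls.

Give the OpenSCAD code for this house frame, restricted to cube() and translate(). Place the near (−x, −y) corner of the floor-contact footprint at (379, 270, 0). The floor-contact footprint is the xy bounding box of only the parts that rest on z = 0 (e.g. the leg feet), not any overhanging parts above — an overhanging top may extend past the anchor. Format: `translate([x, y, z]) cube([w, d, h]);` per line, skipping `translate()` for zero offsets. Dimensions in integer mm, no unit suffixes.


translate([379, 270, 0]) cube([5780, 199, 2900]);
translate([379, 4571, 0]) cube([5780, 199, 2900]);
translate([379, 469, 0]) cube([199, 4102, 2900]);
translate([5960, 469, 0]) cube([199, 4102, 2900]);


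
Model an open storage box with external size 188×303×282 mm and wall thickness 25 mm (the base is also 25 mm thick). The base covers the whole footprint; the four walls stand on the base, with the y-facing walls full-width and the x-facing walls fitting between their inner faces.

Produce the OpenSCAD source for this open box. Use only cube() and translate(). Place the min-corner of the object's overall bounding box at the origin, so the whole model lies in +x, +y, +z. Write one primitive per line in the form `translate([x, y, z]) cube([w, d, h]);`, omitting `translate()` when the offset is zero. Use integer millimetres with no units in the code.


cube([188, 303, 25]);
translate([0, 0, 25]) cube([188, 25, 257]);
translate([0, 278, 25]) cube([188, 25, 257]);
translate([0, 25, 25]) cube([25, 253, 257]);
translate([163, 25, 25]) cube([25, 253, 257]);


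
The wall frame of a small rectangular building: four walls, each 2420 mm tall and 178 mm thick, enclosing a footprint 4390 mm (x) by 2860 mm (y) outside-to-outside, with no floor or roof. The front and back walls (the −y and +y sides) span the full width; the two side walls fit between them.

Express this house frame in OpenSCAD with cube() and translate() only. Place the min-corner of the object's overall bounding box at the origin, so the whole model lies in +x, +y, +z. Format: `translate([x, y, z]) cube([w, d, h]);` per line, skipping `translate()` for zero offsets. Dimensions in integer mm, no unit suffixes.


cube([4390, 178, 2420]);
translate([0, 2682, 0]) cube([4390, 178, 2420]);
translate([0, 178, 0]) cube([178, 2504, 2420]);
translate([4212, 178, 0]) cube([178, 2504, 2420]);


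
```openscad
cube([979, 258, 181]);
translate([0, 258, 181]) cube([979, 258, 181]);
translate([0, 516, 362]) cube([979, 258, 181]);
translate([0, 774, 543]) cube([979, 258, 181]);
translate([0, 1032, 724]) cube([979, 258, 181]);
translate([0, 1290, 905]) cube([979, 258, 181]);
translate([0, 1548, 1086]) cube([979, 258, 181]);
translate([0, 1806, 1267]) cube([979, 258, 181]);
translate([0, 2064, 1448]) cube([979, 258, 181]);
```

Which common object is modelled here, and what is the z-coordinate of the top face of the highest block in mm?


A staircase. The total rise is 1629 mm.

9 identical blocks, each offset up and back from the previous — a staircase. Each step is 181 mm tall and there are 9 of them, so the total rise is 9 × 181 = 1629 mm.


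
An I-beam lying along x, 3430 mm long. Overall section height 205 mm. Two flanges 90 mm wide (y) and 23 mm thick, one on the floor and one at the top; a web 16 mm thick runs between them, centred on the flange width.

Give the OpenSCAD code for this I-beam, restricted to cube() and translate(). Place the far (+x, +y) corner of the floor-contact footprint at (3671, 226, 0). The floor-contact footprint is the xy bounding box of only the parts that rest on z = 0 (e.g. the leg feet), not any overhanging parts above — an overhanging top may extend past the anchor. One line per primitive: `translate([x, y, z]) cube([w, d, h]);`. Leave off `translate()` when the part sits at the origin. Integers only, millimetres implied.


translate([241, 136, 0]) cube([3430, 90, 23]);
translate([241, 173, 23]) cube([3430, 16, 159]);
translate([241, 136, 182]) cube([3430, 90, 23]);


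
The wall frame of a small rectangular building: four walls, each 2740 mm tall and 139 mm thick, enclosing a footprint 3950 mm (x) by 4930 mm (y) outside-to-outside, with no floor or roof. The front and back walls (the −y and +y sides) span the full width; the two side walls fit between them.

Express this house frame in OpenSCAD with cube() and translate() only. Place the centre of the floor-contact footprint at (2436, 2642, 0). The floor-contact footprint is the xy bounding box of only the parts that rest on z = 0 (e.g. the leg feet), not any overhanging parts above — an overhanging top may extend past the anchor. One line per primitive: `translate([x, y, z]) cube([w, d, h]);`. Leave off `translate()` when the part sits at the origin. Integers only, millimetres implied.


translate([461, 177, 0]) cube([3950, 139, 2740]);
translate([461, 4968, 0]) cube([3950, 139, 2740]);
translate([461, 316, 0]) cube([139, 4652, 2740]);
translate([4272, 316, 0]) cube([139, 4652, 2740]);


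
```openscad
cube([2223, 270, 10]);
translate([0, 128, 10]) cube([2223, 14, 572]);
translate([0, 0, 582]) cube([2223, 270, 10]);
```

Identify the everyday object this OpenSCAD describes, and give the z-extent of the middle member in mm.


An I-beam. The web height is 572 mm.

Two wide flanges with a thin centred web — an I-beam. Overall 592 mm minus two 10 mm flanges gives a web of 592 − 2·10 = 572 mm.


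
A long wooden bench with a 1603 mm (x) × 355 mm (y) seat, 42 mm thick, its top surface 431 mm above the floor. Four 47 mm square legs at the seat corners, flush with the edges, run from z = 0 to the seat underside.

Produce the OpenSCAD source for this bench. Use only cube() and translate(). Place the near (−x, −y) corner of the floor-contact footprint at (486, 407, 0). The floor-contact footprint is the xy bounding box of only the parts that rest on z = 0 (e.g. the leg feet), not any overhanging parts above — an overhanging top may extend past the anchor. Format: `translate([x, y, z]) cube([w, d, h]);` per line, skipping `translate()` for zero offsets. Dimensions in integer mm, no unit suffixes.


translate([486, 407, 389]) cube([1603, 355, 42]);
translate([486, 407, 0]) cube([47, 47, 389]);
translate([486, 715, 0]) cube([47, 47, 389]);
translate([2042, 407, 0]) cube([47, 47, 389]);
translate([2042, 715, 0]) cube([47, 47, 389]);


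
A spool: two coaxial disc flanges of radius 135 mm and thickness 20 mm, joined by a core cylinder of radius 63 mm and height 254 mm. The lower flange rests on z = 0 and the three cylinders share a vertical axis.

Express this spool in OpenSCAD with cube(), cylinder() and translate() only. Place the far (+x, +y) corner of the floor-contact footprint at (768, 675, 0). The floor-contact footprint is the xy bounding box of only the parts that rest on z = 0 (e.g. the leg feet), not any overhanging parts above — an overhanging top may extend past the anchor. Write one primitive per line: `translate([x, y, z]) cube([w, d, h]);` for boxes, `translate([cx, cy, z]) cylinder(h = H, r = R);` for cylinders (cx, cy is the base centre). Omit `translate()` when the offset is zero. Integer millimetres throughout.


translate([633, 540, 0]) cylinder(h = 20, r = 135);
translate([633, 540, 20]) cylinder(h = 254, r = 63);
translate([633, 540, 274]) cylinder(h = 20, r = 135);


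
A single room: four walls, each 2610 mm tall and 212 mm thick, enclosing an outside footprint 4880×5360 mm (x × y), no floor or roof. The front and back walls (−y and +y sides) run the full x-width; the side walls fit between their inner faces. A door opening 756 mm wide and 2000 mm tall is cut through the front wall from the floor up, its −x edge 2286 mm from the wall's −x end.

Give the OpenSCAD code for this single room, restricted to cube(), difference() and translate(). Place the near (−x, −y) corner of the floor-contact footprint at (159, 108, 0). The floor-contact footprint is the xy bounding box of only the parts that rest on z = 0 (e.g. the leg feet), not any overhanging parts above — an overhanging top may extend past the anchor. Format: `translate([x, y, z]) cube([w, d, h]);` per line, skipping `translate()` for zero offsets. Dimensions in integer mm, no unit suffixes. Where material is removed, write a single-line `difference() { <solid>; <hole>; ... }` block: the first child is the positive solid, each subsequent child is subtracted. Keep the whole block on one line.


difference() { translate([159, 108, 0]) cube([4880, 212, 2610]); translate([2445, 108, 0]) cube([756, 212, 2000]); }
translate([159, 5256, 0]) cube([4880, 212, 2610]);
translate([159, 320, 0]) cube([212, 4936, 2610]);
translate([4827, 320, 0]) cube([212, 4936, 2610]);


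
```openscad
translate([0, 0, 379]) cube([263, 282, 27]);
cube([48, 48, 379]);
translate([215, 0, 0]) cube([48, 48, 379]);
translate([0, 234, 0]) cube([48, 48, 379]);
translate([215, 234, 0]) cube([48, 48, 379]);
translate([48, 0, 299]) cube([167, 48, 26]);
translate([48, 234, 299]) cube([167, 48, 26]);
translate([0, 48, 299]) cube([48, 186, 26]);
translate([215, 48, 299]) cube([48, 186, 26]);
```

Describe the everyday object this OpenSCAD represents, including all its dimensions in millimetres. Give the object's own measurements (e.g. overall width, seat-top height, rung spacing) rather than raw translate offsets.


A four-legged stool. The seat is a 263×282×27 mm slab whose top surface is at z = 406 mm; four square legs, each 48×48 mm in cross-section, run from the floor (z = 0) to the underside of the seat, each flush with a corner of the seat. Four stretchers, 48 mm wide and 26 mm tall, connect adjacent legs with their undersides at z = 299 mm, each running between the inner faces of the legs it joins and aligned with the legs' outer faces on the other axis.


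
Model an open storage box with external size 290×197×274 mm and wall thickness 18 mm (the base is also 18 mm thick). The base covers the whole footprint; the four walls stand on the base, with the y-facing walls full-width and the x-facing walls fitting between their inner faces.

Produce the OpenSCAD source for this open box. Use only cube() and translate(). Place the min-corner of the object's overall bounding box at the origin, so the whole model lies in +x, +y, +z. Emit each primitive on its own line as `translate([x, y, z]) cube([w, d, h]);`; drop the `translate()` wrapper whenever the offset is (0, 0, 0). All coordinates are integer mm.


cube([290, 197, 18]);
translate([0, 0, 18]) cube([290, 18, 256]);
translate([0, 179, 18]) cube([290, 18, 256]);
translate([0, 18, 18]) cube([18, 161, 256]);
translate([272, 18, 18]) cube([18, 161, 256]);


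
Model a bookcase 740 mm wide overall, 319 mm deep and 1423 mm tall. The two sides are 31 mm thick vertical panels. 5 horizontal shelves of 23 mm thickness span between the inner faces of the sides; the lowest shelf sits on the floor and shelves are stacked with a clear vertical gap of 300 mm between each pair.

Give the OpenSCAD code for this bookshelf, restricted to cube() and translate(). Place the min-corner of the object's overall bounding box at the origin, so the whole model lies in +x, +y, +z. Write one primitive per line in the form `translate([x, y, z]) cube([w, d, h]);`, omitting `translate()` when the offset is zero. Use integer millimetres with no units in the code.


cube([31, 319, 1423]);
translate([709, 0, 0]) cube([31, 319, 1423]);
translate([31, 0, 0]) cube([678, 319, 23]);
translate([31, 0, 323]) cube([678, 319, 23]);
translate([31, 0, 646]) cube([678, 319, 23]);
translate([31, 0, 969]) cube([678, 319, 23]);
translate([31, 0, 1292]) cube([678, 319, 23]);


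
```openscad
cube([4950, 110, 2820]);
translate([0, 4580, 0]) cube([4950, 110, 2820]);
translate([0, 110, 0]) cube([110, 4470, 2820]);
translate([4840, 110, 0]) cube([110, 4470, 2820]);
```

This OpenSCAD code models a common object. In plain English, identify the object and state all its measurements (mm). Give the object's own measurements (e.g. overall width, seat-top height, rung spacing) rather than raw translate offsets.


The wall frame of a small rectangular building: four walls, each 2820 mm tall and 110 mm thick, enclosing a footprint 4950 mm (x) by 4690 mm (y) outside-to-outside, with no floor or roof. The front and back walls (the −y and +y sides) span the full width; the two side walls fit between them.


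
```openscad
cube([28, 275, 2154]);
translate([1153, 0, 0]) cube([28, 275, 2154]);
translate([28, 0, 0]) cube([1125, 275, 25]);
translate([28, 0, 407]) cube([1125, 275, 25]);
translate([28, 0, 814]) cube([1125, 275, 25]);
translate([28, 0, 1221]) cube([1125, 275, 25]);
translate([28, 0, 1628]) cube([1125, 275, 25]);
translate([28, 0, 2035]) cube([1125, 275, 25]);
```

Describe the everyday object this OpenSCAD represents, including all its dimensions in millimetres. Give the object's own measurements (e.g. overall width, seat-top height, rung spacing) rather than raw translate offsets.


An open bookshelf. Two side panels, each 28 mm thick, 275 mm deep and 2154 mm tall, stand 1181 mm apart (outside-to-outside). Between them sit 6 shelves, each 25 mm thick and 275 mm deep, spanning the full gap between the sides. The bottom shelf rests on the floor (its underside at z = 0) and the clear gap between one shelf's top and the next shelf's underside is 382 mm.


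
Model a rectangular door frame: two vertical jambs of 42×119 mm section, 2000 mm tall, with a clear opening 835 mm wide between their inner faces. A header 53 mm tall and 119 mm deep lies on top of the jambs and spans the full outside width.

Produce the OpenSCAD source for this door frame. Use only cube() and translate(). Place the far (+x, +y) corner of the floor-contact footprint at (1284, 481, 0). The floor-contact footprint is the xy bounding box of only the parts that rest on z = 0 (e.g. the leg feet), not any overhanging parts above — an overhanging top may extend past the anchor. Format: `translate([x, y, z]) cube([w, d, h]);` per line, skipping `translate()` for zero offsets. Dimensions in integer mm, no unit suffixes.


translate([365, 362, 0]) cube([42, 119, 2000]);
translate([1242, 362, 0]) cube([42, 119, 2000]);
translate([365, 362, 2000]) cube([919, 119, 53]);


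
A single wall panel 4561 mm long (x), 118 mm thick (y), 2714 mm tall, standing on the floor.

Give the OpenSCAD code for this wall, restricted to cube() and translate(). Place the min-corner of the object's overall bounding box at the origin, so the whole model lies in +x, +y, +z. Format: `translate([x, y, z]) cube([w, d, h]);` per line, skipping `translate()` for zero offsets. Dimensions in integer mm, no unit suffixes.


cube([4561, 118, 2714]);


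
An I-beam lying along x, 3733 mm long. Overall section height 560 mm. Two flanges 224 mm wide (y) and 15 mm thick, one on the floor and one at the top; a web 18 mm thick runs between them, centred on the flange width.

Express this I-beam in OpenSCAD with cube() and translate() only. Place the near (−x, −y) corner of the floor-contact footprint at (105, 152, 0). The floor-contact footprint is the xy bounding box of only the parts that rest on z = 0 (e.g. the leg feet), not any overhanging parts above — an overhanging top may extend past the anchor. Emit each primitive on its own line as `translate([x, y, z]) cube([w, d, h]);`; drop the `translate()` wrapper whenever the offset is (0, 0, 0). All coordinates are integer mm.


translate([105, 152, 0]) cube([3733, 224, 15]);
translate([105, 255, 15]) cube([3733, 18, 530]);
translate([105, 152, 545]) cube([3733, 224, 15]);


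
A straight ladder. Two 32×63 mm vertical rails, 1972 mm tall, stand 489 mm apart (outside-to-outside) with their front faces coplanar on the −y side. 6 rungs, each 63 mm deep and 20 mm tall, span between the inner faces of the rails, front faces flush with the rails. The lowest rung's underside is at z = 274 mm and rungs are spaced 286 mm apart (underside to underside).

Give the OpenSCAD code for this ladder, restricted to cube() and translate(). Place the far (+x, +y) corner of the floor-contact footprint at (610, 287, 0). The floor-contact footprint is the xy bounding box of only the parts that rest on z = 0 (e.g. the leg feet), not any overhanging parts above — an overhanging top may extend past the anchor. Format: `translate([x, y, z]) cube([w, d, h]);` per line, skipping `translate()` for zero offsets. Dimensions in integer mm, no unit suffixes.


translate([121, 224, 0]) cube([32, 63, 1972]);
translate([578, 224, 0]) cube([32, 63, 1972]);
translate([153, 224, 274]) cube([425, 63, 20]);
translate([153, 224, 560]) cube([425, 63, 20]);
translate([153, 224, 846]) cube([425, 63, 20]);
translate([153, 224, 1132]) cube([425, 63, 20]);
translate([153, 224, 1418]) cube([425, 63, 20]);
translate([153, 224, 1704]) cube([425, 63, 20]);


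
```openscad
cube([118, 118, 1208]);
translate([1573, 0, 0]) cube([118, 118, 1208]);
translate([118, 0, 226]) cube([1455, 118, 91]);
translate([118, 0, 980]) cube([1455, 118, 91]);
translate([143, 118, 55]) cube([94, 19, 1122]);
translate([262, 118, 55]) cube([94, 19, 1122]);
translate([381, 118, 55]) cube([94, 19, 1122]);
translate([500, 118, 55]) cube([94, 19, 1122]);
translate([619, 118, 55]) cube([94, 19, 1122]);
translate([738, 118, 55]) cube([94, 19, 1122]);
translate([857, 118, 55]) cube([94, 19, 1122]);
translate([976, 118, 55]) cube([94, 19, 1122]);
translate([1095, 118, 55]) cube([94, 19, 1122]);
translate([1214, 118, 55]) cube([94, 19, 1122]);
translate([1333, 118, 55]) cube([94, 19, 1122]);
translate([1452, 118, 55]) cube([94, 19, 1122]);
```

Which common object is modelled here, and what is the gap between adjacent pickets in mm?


A fence section. The picket gap is 25 mm.

Two posts, two rails, 12 pickets — a fence section. Span 1455 mm holds 12 pickets of 94 mm with 13 equal gaps: ⌊(1455 − 12·94) / 13⌋ = 25 mm.


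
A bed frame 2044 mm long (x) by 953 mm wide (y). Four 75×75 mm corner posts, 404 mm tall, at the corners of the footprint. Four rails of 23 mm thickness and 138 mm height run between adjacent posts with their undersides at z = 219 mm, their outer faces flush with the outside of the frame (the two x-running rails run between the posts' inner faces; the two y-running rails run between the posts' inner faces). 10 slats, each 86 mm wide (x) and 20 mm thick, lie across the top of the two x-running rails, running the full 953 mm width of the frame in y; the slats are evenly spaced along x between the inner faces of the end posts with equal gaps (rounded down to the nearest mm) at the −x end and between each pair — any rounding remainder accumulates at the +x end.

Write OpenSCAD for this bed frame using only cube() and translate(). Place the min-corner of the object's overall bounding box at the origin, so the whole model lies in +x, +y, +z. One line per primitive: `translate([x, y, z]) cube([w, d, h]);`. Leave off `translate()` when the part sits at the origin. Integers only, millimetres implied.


// slat z = rail_z + rail_h = 219 + 138 = 357
// slat gap = ⌊(1894 − 10·86) / 11⌋ = 94
cube([75, 75, 404]);
translate([0, 878, 0]) cube([75, 75, 404]);
translate([1969, 0, 0]) cube([75, 75, 404]);
translate([1969, 878, 0]) cube([75, 75, 404]);
translate([75, 0, 219]) cube([1894, 23, 138]);
translate([75, 930, 219]) cube([1894, 23, 138]);
translate([0, 75, 219]) cube([23, 803, 138]);
translate([2021, 75, 219]) cube([23, 803, 138]);
translate([169, 0, 357]) cube([86, 953, 20]);
translate([349, 0, 357]) cube([86, 953, 20]);
translate([529, 0, 357]) cube([86, 953, 20]);
translate([709, 0, 357]) cube([86, 953, 20]);
translate([889, 0, 357]) cube([86, 953, 20]);
translate([1069, 0, 357]) cube([86, 953, 20]);
translate([1249, 0, 357]) cube([86, 953, 20]);
translate([1429, 0, 357]) cube([86, 953, 20]);
translate([1609, 0, 357]) cube([86, 953, 20]);
translate([1789, 0, 357]) cube([86, 953, 20]);


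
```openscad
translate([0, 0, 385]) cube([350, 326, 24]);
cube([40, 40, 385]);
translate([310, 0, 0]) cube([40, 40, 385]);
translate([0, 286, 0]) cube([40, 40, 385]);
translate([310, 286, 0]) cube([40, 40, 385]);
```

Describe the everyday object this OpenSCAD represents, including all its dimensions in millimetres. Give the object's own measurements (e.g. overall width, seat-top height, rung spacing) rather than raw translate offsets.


A four-legged stool. The seat is a 350×326×24 mm slab whose top surface is at z = 409 mm; four square legs, each 40×40 mm in cross-section, run from the floor (z = 0) to the underside of the seat, each flush with a corner of the seat.


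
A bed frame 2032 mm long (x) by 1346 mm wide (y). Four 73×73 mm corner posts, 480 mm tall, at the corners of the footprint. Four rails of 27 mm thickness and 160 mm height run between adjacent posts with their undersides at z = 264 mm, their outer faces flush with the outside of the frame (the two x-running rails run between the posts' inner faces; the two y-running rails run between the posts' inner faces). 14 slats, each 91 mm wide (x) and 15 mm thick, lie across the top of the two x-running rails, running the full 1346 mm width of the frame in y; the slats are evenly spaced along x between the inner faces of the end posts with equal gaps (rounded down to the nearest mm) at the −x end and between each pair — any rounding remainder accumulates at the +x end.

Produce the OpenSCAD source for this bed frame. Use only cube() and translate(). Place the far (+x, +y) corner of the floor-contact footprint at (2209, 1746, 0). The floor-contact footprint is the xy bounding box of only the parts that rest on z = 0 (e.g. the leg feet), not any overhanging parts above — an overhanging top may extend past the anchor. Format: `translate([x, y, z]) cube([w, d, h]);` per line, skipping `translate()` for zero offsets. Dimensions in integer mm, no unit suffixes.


translate([177, 400, 0]) cube([73, 73, 480]);
translate([177, 1673, 0]) cube([73, 73, 480]);
translate([2136, 400, 0]) cube([73, 73, 480]);
translate([2136, 1673, 0]) cube([73, 73, 480]);
translate([250, 400, 264]) cube([1886, 27, 160]);
translate([250, 1719, 264]) cube([1886, 27, 160]);
translate([177, 473, 264]) cube([27, 1200, 160]);
translate([2182, 473, 264]) cube([27, 1200, 160]);
translate([290, 400, 424]) cube([91, 1346, 15]);
translate([421, 400, 424]) cube([91, 1346, 15]);
translate([552, 400, 424]) cube([91, 1346, 15]);
translate([683, 400, 424]) cube([91, 1346, 15]);
translate([814, 400, 424]) cube([91, 1346, 15]);
translate([945, 400, 424]) cube([91, 1346, 15]);
translate([1076, 400, 424]) cube([91, 1346, 15]);
translate([1207, 400, 424]) cube([91, 1346, 15]);
translate([1338, 400, 424]) cube([91, 1346, 15]);
translate([1469, 400, 424]) cube([91, 1346, 15]);
translate([1600, 400, 424]) cube([91, 1346, 15]);
translate([1731, 400, 424]) cube([91, 1346, 15]);
translate([1862, 400, 424]) cube([91, 1346, 15]);
translate([1993, 400, 424]) cube([91, 1346, 15]);


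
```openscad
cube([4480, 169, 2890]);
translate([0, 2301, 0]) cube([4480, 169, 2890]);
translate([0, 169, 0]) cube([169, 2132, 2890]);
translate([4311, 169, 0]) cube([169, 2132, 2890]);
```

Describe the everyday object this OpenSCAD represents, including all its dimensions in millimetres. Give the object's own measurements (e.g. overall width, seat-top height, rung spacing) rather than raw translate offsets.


The wall frame of a small rectangular building: four walls, each 2890 mm tall and 169 mm thick, enclosing a footprint 4480 mm (x) by 2470 mm (y) outside-to-outside, with no floor or roof. The front and back walls (the −y and +y sides) span the full width; the two side walls fit between them.


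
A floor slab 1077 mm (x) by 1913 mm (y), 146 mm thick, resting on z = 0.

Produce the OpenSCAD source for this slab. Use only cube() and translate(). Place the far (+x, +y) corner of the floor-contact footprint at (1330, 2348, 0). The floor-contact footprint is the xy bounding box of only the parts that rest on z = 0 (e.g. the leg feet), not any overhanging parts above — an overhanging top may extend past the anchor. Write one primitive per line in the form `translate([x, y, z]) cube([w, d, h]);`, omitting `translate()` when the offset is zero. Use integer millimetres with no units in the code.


translate([253, 435, 0]) cube([1077, 1913, 146]);


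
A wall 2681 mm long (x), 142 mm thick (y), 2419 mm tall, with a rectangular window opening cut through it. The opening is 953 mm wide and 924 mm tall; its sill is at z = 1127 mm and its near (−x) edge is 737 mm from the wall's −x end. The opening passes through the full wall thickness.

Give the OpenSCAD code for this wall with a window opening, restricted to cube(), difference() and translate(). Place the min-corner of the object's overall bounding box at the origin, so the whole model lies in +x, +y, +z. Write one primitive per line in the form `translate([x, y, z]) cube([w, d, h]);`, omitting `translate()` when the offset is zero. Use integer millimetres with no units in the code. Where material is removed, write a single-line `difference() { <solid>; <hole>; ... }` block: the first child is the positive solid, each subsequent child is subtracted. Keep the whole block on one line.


difference() { cube([2681, 142, 2419]); translate([737, 0, 1127]) cube([953, 142, 924]); }


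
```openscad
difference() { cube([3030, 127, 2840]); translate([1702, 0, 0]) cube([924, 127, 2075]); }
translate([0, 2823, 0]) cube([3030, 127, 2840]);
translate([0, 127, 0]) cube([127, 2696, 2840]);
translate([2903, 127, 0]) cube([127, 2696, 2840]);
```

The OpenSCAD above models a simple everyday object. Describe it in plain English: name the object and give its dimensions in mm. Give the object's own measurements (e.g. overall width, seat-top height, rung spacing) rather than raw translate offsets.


A single room: four walls, each 2840 mm tall and 127 mm thick, enclosing an outside footprint 3030×2950 mm (x × y), no floor or roof. The front and back walls (−y and +y sides) run the full x-width; the side walls fit between their inner faces. A door opening 924 mm wide and 2075 mm tall is cut through the front wall from the floor up, its −x edge 1702 mm from the wall's −x end.


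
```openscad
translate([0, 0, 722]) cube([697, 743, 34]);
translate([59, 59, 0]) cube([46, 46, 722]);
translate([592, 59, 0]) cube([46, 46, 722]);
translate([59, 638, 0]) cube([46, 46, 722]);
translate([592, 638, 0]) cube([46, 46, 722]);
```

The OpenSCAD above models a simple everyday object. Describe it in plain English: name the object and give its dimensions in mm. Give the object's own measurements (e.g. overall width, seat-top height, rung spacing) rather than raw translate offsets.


A rectangular dining table. The top is 697×743×34 mm with its upper surface at z = 756 mm. It stands on four 46×46 mm square legs, each inset 59 mm from the nearest pair of top edges, running from the floor to the underside of the top.


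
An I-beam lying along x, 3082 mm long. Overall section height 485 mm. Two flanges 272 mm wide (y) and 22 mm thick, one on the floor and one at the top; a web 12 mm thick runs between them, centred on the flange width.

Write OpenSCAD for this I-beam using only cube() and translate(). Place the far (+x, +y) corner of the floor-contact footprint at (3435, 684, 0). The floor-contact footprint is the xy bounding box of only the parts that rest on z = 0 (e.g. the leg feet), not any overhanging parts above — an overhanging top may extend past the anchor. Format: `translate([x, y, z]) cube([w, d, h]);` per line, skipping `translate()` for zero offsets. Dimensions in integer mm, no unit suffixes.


translate([353, 412, 0]) cube([3082, 272, 22]);
translate([353, 542, 22]) cube([3082, 12, 441]);
translate([353, 412, 463]) cube([3082, 272, 22]);


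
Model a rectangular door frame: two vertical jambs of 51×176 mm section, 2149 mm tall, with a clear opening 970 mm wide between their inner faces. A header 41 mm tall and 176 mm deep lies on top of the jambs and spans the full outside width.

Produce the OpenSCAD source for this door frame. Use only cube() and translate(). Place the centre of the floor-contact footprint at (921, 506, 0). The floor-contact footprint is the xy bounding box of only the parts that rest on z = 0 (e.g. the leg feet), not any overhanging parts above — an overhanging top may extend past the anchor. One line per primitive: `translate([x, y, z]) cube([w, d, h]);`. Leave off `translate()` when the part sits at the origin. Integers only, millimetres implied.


translate([385, 418, 0]) cube([51, 176, 2149]);
translate([1406, 418, 0]) cube([51, 176, 2149]);
translate([385, 418, 2149]) cube([1072, 176, 41]);


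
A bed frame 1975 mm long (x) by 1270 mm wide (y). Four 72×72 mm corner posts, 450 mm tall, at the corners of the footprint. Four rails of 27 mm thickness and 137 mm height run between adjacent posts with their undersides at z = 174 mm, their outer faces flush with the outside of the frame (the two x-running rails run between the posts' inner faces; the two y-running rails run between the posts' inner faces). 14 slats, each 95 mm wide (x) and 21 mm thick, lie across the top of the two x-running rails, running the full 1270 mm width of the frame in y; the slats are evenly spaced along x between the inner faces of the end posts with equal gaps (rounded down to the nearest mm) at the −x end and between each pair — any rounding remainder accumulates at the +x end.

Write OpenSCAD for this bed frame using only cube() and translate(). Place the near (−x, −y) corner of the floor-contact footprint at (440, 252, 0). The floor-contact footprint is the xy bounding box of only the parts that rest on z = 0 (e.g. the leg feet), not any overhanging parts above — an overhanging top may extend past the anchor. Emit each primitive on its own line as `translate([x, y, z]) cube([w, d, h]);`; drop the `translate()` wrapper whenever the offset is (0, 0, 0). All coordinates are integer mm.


translate([440, 252, 0]) cube([72, 72, 450]);
translate([440, 1450, 0]) cube([72, 72, 450]);
translate([2343, 252, 0]) cube([72, 72, 450]);
translate([2343, 1450, 0]) cube([72, 72, 450]);
translate([512, 252, 174]) cube([1831, 27, 137]);
translate([512, 1495, 174]) cube([1831, 27, 137]);
translate([440, 324, 174]) cube([27, 1126, 137]);
translate([2388, 324, 174]) cube([27, 1126, 137]);
translate([545, 252, 311]) cube([95, 1270, 21]);
translate([673, 252, 311]) cube([95, 1270, 21]);
translate([801, 252, 311]) cube([95, 1270, 21]);
translate([929, 252, 311]) cube([95, 1270, 21]);
translate([1057, 252, 311]) cube([95, 1270, 21]);
translate([1185, 252, 311]) cube([95, 1270, 21]);
translate([1313, 252, 311]) cube([95, 1270, 21]);
translate([1441, 252, 311]) cube([95, 1270, 21]);
translate([1569, 252, 311]) cube([95, 1270, 21]);
translate([1697, 252, 311]) cube([95, 1270, 21]);
translate([1825, 252, 311]) cube([95, 1270, 21]);
translate([1953, 252, 311]) cube([95, 1270, 21]);
translate([2081, 252, 311]) cube([95, 1270, 21]);
translate([2209, 252, 311]) cube([95, 1270, 21]);


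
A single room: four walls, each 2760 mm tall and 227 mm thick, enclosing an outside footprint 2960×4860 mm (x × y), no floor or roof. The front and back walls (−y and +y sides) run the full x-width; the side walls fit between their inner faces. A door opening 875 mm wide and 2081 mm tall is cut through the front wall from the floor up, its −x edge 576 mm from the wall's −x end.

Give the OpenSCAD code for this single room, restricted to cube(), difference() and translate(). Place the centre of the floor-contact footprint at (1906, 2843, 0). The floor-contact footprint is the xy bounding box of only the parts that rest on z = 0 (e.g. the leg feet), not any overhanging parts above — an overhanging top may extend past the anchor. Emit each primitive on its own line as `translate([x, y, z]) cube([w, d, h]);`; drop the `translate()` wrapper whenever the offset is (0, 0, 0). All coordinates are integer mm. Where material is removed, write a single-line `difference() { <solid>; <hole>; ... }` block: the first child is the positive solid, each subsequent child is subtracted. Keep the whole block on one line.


difference() { translate([426, 413, 0]) cube([2960, 227, 2760]); translate([1002, 413, 0]) cube([875, 227, 2081]); }
translate([426, 5046, 0]) cube([2960, 227, 2760]);
translate([426, 640, 0]) cube([227, 4406, 2760]);
translate([3159, 640, 0]) cube([227, 4406, 2760]);


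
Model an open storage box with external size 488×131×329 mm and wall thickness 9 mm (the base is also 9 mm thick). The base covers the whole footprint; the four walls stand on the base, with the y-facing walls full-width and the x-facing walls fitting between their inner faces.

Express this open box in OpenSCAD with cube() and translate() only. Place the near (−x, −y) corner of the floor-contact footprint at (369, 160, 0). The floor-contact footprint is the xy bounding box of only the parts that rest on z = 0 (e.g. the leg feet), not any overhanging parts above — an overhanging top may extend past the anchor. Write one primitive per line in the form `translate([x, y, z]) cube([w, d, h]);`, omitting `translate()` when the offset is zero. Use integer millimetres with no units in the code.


translate([369, 160, 0]) cube([488, 131, 9]);
translate([369, 160, 9]) cube([488, 9, 320]);
translate([369, 282, 9]) cube([488, 9, 320]);
translate([369, 169, 9]) cube([9, 113, 320]);
translate([848, 169, 9]) cube([9, 113, 320]);
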